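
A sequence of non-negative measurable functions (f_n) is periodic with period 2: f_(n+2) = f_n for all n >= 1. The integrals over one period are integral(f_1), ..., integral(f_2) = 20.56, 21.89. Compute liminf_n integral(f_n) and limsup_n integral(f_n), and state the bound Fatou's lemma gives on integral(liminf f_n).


The sequence (integral(f_n)) is periodic with period 2, repeating the values 20.56, 21.89 indefinitely.
Step 1: For a periodic sequence, every tail (a_m, a_(m+1), ...) contains all 2 period values infinitely often.
Step 2: Hence inf of every tail = min of the period values = min(20.56, 21.89) = 20.56.
        liminf_n integral(f_n) = sup over m of (inf of tail from m) = 20.56.
Step 3: Similarly sup of every tail = max of the period values = 21.89.
        limsup_n integral(f_n) = 21.89.
Step 4: Fatou's lemma: integral(liminf_n f_n) <= liminf_n integral(f_n) = 20.56.
        So the integral of the pointwise liminf is at most 20.56.


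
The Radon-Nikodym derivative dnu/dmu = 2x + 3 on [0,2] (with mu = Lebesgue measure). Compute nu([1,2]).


nu(A) = integral_A (dnu/dmu) dmu = integral_1^2 (2x + 3) dx
Step 1: Antiderivative F(x) = (2/2)x^2 + 3x
Step 2: F(2) = (2/2)*2^2 + 3*2 = 4 + 6 = 10
Step 3: F(1) = (2/2)*1^2 + 3*1 = 1 + 3 = 4
Step 4: nu([1,2]) = F(2) - F(1) = 10 - 4 = 6


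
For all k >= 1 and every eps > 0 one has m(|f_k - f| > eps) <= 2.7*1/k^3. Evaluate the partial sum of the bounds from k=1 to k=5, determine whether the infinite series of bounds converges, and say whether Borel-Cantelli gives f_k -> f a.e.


Step 1: List the terms 2.7*1/k^3 for k = 1 to 5:
  k=1: 2.7
  k=2: 0.3375
  k=3: 0.1
  k=4: 0.042188
  k=5: 0.0216
Step 2: Partial sum = 2.7 + 0.3375 + 0.1 + 0.042188 + 0.0216
     = 3.201288
Step 3: The full series sum_(k>=1) 2.7*1/k^3 converges (p-series with p = 3 > 1; a constant multiple of a convergent series converges).
Step 4: Fix eps > 0. Since sum_k m(|f_k - f| > eps) < infinity, the Borel-Cantelli lemma gives
        m(limsup_k {|f_k - f| > eps}) = 0, i.e. for a.e. x, |f_k(x) - f(x)| <= eps for all large k.
        Applying this with eps = 1/j for j = 1, 2, ... and intersecting the countably many full-measure sets,
        for a.e. x we get limsup_k |f_k(x) - f(x)| <= 1/j for every j, hence f_k -> f almost everywhere.
Conclusion: series converges; Borel-Cantelli yields f_k -> f a.e.


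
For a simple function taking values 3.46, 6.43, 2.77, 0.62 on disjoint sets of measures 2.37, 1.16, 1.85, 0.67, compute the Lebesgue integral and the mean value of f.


Step 1: Integral = sum(value_i * measure_i)
= 3.46*2.37 + 6.43*1.16 + 2.77*1.85 + 0.62*0.67
= 8.2002 + 7.4588 + 5.1245 + 0.4154
= 21.1989
Step 2: Total measure of domain = 2.37 + 1.16 + 1.85 + 0.67 = 6.05
Step 3: Average value = 21.1989 / 6.05 = 3.50395


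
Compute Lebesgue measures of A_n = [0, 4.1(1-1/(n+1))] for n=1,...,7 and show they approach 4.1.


By continuity of measure from below: if A_n increases to A, then m(A_n) -> m(A).
Here A = [0, 4.1], so m(A) = 4.1
Step 1: a_1 = 4.1*(1 - 1/2) = 2.05, m(A_1) = 2.05
Step 2: a_2 = 4.1*(1 - 1/3) = 2.7333, m(A_2) = 2.7333
Step 3: a_3 = 4.1*(1 - 1/4) = 3.075, m(A_3) = 3.075
Step 4: a_4 = 4.1*(1 - 1/5) = 3.28, m(A_4) = 3.28
Step 5: a_5 = 4.1*(1 - 1/6) = 3.4167, m(A_5) = 3.4167
Step 6: a_6 = 4.1*(1 - 1/7) = 3.5143, m(A_6) = 3.5143
Step 7: a_7 = 4.1*(1 - 1/8) = 3.5875, m(A_7) = 3.5875
Limit: m(A_n) -> m([0,4.1]) = 4.1


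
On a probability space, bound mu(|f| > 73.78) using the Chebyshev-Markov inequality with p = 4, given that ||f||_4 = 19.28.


Chebyshev/Markov inequality: mu(|f| > eps) <= (||f||_p / eps)^p
Step 1: ||f||_4 / eps = 19.28 / 73.78 = 0.261317
Step 2: Raise to power p = 4:
  (0.261317)^4 = 0.004663
Step 3: Therefore mu(|f| > 73.78) <= 0.004663


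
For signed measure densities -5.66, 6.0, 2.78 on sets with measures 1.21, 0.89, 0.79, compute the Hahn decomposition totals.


Step 1: Compute signed measure on each set:
  Set 1: -5.66 * 1.21 = -6.8486
  Set 2: 6.0 * 0.89 = 5.34
  Set 3: 2.78 * 0.79 = 2.1962
Step 2: Total signed measure = (-6.8486) + (5.34) + (2.1962)
     = 0.6876
Step 3: Positive part mu+(X) = sum of positive contributions = 7.5362
Step 4: Negative part mu-(X) = |sum of negative contributions| = 6.8486


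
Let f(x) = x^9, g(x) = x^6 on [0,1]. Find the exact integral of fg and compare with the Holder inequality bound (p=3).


Step 1: Exact integral of f*g = integral(x^15, 0, 1) = 1/16
     = 0.0625
Step 2: Holder bound with p=3, q=1.5:
  ||f||_p = (integral x^27 dx)^(1/3) = (1/28)^(1/3) = 0.329317
  ||g||_q = (integral x^9 dx)^(1/1.5) = (1/10)^(1/1.5) = 0.215443
Step 3: Holder bound = ||f||_p * ||g||_q = 0.329317 * 0.215443 = 0.070949
Verification: 0.0625 <= 0.070949 (Holder holds)


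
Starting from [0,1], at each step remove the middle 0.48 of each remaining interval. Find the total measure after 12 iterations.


Step 1: At each step, fraction remaining = 1 - 0.48 = 0.52
Step 2: After 12 steps, measure = (0.52)^12
Result = 3.908770e-04


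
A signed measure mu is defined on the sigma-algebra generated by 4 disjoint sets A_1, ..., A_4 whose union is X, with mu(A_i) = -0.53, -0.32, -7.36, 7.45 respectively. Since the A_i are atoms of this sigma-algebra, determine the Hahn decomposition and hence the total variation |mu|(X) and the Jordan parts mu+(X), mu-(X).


Step 1: Every measurable set is a union of atoms (the cells / points), so a Hahn decomposition is
  obtained by grouping atoms by sign: P = union of atoms with mu > 0, N = union of the remaining atoms.
  Atoms in P (indices): 4;  atoms in N (indices): 1, 2, 3
  Positive values: 7.45
  Negative values: -0.53, -0.32, -7.36
Step 2: mu+(X) = mu(P) = sum of positive atom values = 7.45
Step 3: mu-(X) = -mu(N) = sum of |negative atom values| = 8.21
Step 4: |mu|(X) = mu+(X) + mu-(X) = 7.45 + 8.21 = 15.66


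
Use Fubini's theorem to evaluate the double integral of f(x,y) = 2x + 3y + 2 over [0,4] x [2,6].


By Fubini, integrate in x first, then y.
Step 1: Fix y, integrate over x in [0,4]:
  integral(2x + 3y + 2, x=0..4)
  = 2*(4^2 - 0^2)/2 + (3y + 2)*(4 - 0)
  = 16 + (3y + 2)*4
  = 16 + 12y + 8
  = 24 + 12y
Step 2: Integrate over y in [2,6]:
  integral(24 + 12y, y=2..6)
  = 24*4 + 12*(6^2 - 2^2)/2
  = 96 + 192
  = 288


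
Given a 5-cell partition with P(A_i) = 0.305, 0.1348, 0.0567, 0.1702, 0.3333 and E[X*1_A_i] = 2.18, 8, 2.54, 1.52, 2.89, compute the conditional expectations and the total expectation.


For each cell A_i: E[X|A_i] = E[X*1_A_i] / P(A_i)
Step 1: E[X|A_1] = 2.18 / 0.305 = 7.147541
Step 2: E[X|A_2] = 8 / 0.1348 = 59.347181
Step 3: E[X|A_3] = 2.54 / 0.0567 = 44.797178
Step 4: E[X|A_4] = 1.52 / 0.1702 = 8.93067
Step 5: E[X|A_5] = 2.89 / 0.3333 = 8.670867
Verification: E[X] = sum E[X*1_A_i] = 2.18 + 8 + 2.54 + 1.52 + 2.89 = 17.13


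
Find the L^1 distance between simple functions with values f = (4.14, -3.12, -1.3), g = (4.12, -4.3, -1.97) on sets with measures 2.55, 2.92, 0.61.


Step 1: Compute differences f_i - g_i:
  4.14 - 4.12 = 0.02
  -3.12 - -4.3 = 1.18
  -1.3 - -1.97 = 0.67
Step 2: Compute |diff|^1 * measure for each set:
  |0.02|^1 * 2.55 = 0.02 * 2.55 = 0.051
  |1.18|^1 * 2.92 = 1.18 * 2.92 = 3.4456
  |0.67|^1 * 0.61 = 0.67 * 0.61 = 0.4087
Step 3: Sum = 3.9053
Step 4: ||f-g||_1 = (3.9053)^(1/1) = 3.9053


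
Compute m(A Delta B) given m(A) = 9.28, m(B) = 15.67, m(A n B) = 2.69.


m(A Delta B) = m(A) + m(B) - 2*m(A n B)
= 9.28 + 15.67 - 2*2.69
= 9.28 + 15.67 - 5.38
= 19.57


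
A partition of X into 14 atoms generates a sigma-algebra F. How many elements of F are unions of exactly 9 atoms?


Each element of F is a union of some subset of the 14 atoms.
Elements that are unions of exactly 9 atoms correspond to 9-element subsets of the 14 atoms.
Count = C(14, 9) = 14! / (9! * 5!) = 2002.


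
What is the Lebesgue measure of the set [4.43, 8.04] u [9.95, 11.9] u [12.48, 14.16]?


For pairwise disjoint intervals, m(union) = sum of lengths.
= (8.04 - 4.43) + (11.9 - 9.95) + (14.16 - 12.48)
= 3.61 + 1.95 + 1.68
= 7.24


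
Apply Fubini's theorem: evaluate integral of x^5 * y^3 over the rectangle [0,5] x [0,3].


By Fubini's theorem, the double integral factors as a product of single integrals:
Step 1: integral_0^5 x^5 dx = [x^6/6] from 0 to 5
     = 5^6/6 = 2604.166667
Step 2: integral_0^3 y^3 dy = [y^4/4] from 0 to 3
     = 3^4/4 = 20.25
Step 3: Double integral = 2604.166667 * 20.25 = 52734.375


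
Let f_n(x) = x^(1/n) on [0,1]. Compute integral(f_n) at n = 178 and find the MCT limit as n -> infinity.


At n = 178: f_178(x) = x^(1/178).
Step 1: integral(x^(1/178), 0, 1) = [x^(1/178+1) / (1/178+1)] from 0 to 1
     = 1 / (1/178 + 1) = 1 / ((178+1)/178) = 178/(178+1)
     = 178/179 = 0.994413
Step 2: As n -> infinity, f_n(x) = x^(1/n) -> 1 for x in (0,1], and f_n is increasing in n.
By MCT, lim_n integral(f_n) = integral(lim_n f_n) = integral(1, 0, 1) = 1.
Step 3: Verify convergence: 178/179 = 0.994413 -> 1


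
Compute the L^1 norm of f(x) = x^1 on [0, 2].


Step 1: ||f||_1 = (integral_0^2 |x^1|^1 dx)^(1/1)
     = (integral_0^2 x^1 dx)^(1/1)
Step 2: integral_0^2 x^1 dx = [x^2/(2)] from 0 to 2 = 2^2/2
     = 4/2 = 2
Step 3: ||f||_1 = (2)^(1/1) = 2


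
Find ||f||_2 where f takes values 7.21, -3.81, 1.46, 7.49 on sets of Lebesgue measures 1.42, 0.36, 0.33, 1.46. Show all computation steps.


Step 1: Compute |f_i|^2 for each value:
  |7.21|^2 = 51.9841
  |-3.81|^2 = 14.5161
  |1.46|^2 = 2.1316
  |7.49|^2 = 56.1001
Step 2: Multiply by measures and sum:
  51.9841 * 1.42 = 73.817422
  14.5161 * 0.36 = 5.225796
  2.1316 * 0.33 = 0.703428
  56.1001 * 1.46 = 81.906146
Sum = 73.817422 + 5.225796 + 0.703428 + 81.906146 = 161.652792
Step 3: Take the p-th root:
||f||_2 = (161.652792)^(1/2) = 12.714275


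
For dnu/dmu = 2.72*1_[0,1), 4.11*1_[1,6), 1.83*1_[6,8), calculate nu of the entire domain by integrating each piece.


Integrate each piece of the Radon-Nikodym derivative:
Step 1: integral_0^1 2.72 dx = 2.72*(1-0) = 2.72*1 = 2.72
Step 2: integral_1^6 4.11 dx = 4.11*(6-1) = 4.11*5 = 20.55
Step 3: integral_6^8 1.83 dx = 1.83*(8-6) = 1.83*2 = 3.66
Total: 2.72 + 20.55 + 3.66 = 26.93


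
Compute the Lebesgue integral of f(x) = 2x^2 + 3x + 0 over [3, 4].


The Lebesgue integral of a Riemann-integrable function agrees with the Riemann integral.
Antiderivative F(x) = (2/3)x^3 + (3/2)x^2 + 0x
F(4) = (2/3)*4^3 + (3/2)*4^2 + 0*4
     = (2/3)*64 + (3/2)*16 + 0*4
     = 42.666667 + 24 + 0
     = 66.666667
F(3) = 31.5
Integral = F(4) - F(3) = 66.666667 - 31.5 = 35.166667


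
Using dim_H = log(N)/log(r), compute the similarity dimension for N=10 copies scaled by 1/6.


For a self-similar set with N copies scaled by 1/r:
dim_H = log(N)/log(r) = log(10)/log(6)
= 2.302585/1.791759
= 1.285097


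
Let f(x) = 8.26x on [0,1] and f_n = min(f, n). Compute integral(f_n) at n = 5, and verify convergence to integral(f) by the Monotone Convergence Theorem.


f(x) = 8.26x on [0,1]; f_n(x) = min(8.26x, n). At n = 5:
Step 1: f(x) reaches 5 at x = 5/8.26 = 0.605327
Step 2: integral(f_5) = integral(8.26x, 0, 0.605327) + integral(5, 0.605327, 1)
       = 8.26*0.605327^2/2 + 5*(1 - 0.605327)
       = 1.513317 + 1.973366
       = 3.486683
Step 3: As n -> infinity, f_n increases to f, so by MCT integral(f_n) -> integral(f) = 8.26/2 = 4.13.
Convergence: integral(f_5) = 3.486683 -> 4.13 as n -> infinity


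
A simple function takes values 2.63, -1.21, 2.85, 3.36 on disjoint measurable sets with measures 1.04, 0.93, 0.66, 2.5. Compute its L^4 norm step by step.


Step 1: Compute |f_i|^4 for each value:
  |2.63|^4 = 47.843506
  |-1.21|^4 = 2.143589
  |2.85|^4 = 65.975006
  |3.36|^4 = 127.455068
Step 2: Multiply by measures and sum:
  47.843506 * 1.04 = 49.757246
  2.143589 * 0.93 = 1.993538
  65.975006 * 0.66 = 43.543504
  127.455068 * 2.5 = 318.63767
Sum = 49.757246 + 1.993538 + 43.543504 + 318.63767 = 413.931958
Step 3: Take the p-th root:
||f||_4 = (413.931958)^(1/4) = 4.510578


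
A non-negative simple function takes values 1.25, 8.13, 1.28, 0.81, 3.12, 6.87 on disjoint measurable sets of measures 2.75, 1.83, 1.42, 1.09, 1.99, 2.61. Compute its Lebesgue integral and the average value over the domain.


Step 1: Integral = sum(value_i * measure_i)
= 1.25*2.75 + 8.13*1.83 + 1.28*1.42 + 0.81*1.09 + 3.12*1.99 + 6.87*2.61
= 3.4375 + 14.8779 + 1.8176 + 0.8829 + 6.2088 + 17.9307
= 45.1554
Step 2: Total measure of domain = 2.75 + 1.83 + 1.42 + 1.09 + 1.99 + 2.61 = 11.69
Step 3: Average value = 45.1554 / 11.69 = 3.862737


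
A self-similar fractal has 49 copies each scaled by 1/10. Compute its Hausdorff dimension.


For a self-similar set with N copies scaled by 1/r:
dim_H = log(N)/log(r) = log(49)/log(10)
= 3.89182/2.302585
= 1.690196


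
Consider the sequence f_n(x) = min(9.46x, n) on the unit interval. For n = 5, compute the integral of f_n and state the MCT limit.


f(x) = 9.46x on [0,1]; f_n(x) = min(9.46x, n). At n = 5:
Step 1: f(x) reaches 5 at x = 5/9.46 = 0.528541
Step 2: integral(f_5) = integral(9.46x, 0, 0.528541) + integral(5, 0.528541, 1)
       = 9.46*0.528541^2/2 + 5*(1 - 0.528541)
       = 1.321353 + 2.357294
       = 3.678647
Step 3: As n -> infinity, f_n increases to f, so by MCT integral(f_n) -> integral(f) = 9.46/2 = 4.73.
Convergence: integral(f_5) = 3.678647 -> 4.73 as n -> infinity


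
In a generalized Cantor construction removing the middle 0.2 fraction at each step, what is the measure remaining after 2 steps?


Step 1: At each step, fraction remaining = 1 - 0.2 = 0.8
Step 2: After 2 steps, measure = (0.8)^2
Step 3: Computing the power step by step:
  After step 1: 0.8
  After step 2: 0.64
Result = 0.64


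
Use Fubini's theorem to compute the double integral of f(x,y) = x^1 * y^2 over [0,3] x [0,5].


By Fubini's theorem, the double integral factors as a product of single integrals:
Step 1: integral_0^3 x^1 dx = [x^2/2] from 0 to 3
     = 3^2/2 = 4.5
Step 2: integral_0^5 y^2 dy = [y^3/3] from 0 to 5
     = 5^3/3 = 41.666667
Step 3: Double integral = 4.5 * 41.666667 = 187.5


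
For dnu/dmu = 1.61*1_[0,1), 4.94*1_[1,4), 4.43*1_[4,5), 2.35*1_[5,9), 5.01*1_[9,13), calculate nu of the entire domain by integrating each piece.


Integrate each piece of the Radon-Nikodym derivative:
Step 1: integral_0^1 1.61 dx = 1.61*(1-0) = 1.61*1 = 1.61
Step 2: integral_1^4 4.94 dx = 4.94*(4-1) = 4.94*3 = 14.82
Step 3: integral_4^5 4.43 dx = 4.43*(5-4) = 4.43*1 = 4.43
Step 4: integral_5^9 2.35 dx = 2.35*(9-5) = 2.35*4 = 9.4
Step 5: integral_9^13 5.01 dx = 5.01*(13-9) = 5.01*4 = 20.04
Total: 1.61 + 14.82 + 4.43 + 9.4 + 20.04 = 50.3


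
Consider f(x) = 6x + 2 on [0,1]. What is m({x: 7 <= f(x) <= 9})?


f^(-1)([7, 9]) = {x : 7 <= 6x + 2 <= 9}
Solving: (7 - 2)/6 <= x <= (9 - 2)/6
= [0.833333, 1.166667]
Intersecting with [0,1]: [0.833333, 1]
Measure = 1 - 0.833333 = 0.166667


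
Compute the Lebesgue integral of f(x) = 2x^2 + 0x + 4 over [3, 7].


The Lebesgue integral of a Riemann-integrable function agrees with the Riemann integral.
Antiderivative F(x) = (2/3)x^3 + (0/2)x^2 + 4x
F(7) = (2/3)*7^3 + (0/2)*7^2 + 4*7
     = (2/3)*343 + (0/2)*49 + 4*7
     = 228.666667 + 0.0 + 28
     = 256.666667
F(3) = 30
Integral = F(7) - F(3) = 256.666667 - 30 = 226.666667


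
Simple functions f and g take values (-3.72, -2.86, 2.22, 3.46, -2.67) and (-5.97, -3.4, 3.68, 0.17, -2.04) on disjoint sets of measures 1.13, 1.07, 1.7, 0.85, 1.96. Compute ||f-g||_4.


Step 1: Compute differences f_i - g_i:
  -3.72 - -5.97 = 2.25
  -2.86 - -3.4 = 0.54
  2.22 - 3.68 = -1.46
  3.46 - 0.17 = 3.29
  -2.67 - -2.04 = -0.63
Step 2: Compute |diff|^4 * measure for each set:
  |2.25|^4 * 1.13 = 25.628906 * 1.13 = 28.960664
  |0.54|^4 * 1.07 = 0.085031 * 1.07 = 0.090983
  |-1.46|^4 * 1.7 = 4.543719 * 1.7 = 7.724322
  |3.29|^4 * 0.85 = 117.161141 * 0.85 = 99.58697
  |-0.63|^4 * 1.96 = 0.15753 * 1.96 = 0.308758
Step 3: Sum = 136.671696
Step 4: ||f-g||_4 = (136.671696)^(1/4) = 3.419162


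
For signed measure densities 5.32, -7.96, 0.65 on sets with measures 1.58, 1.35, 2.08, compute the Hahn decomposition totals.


Step 1: Compute signed measure on each set:
  Set 1: 5.32 * 1.58 = 8.4056
  Set 2: -7.96 * 1.35 = -10.746
  Set 3: 0.65 * 2.08 = 1.352
Step 2: Total signed measure = (8.4056) + (-10.746) + (1.352)
     = -0.9884
Step 3: Positive part mu+(X) = sum of positive contributions = 9.7576
Step 4: Negative part mu-(X) = |sum of negative contributions| = 10.746


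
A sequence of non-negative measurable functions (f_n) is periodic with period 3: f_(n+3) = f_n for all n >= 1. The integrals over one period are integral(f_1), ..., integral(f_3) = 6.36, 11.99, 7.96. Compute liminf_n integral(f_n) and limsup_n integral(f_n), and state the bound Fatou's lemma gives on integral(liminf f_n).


The sequence (integral(f_n)) is periodic with period 3, repeating the values 6.36, 11.99, 7.96 indefinitely.
Step 1: For a periodic sequence, every tail (a_m, a_(m+1), ...) contains all 3 period values infinitely often.
Step 2: Hence inf of every tail = min of the period values = min(6.36, 11.99, 7.96) = 6.36.
        liminf_n integral(f_n) = sup over m of (inf of tail from m) = 6.36.
Step 3: Similarly sup of every tail = max of the period values = 11.99.
        limsup_n integral(f_n) = 11.99.
Step 4: Fatou's lemma: integral(liminf_n f_n) <= liminf_n integral(f_n) = 6.36.
        So the integral of the pointwise liminf is at most 6.36.


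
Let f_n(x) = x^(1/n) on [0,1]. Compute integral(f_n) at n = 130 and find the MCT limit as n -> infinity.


At n = 130: f_130(x) = x^(1/130).
Step 1: integral(x^(1/130), 0, 1) = [x^(1/130+1) / (1/130+1)] from 0 to 1
     = 1 / (1/130 + 1) = 1 / ((130+1)/130) = 130/(130+1)
     = 130/131 = 0.992366
Step 2: As n -> infinity, f_n(x) = x^(1/n) -> 1 for x in (0,1], and f_n is increasing in n.
By MCT, lim_n integral(f_n) = integral(lim_n f_n) = integral(1, 0, 1) = 1.
Step 3: Verify convergence: 130/131 = 0.992366 -> 1


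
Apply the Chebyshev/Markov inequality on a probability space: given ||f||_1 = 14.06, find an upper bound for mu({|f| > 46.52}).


Chebyshev/Markov inequality: mu(|f| > eps) <= (||f||_p / eps)^p
Step 1: ||f||_1 / eps = 14.06 / 46.52 = 0.302236
Step 2: Raise to power p = 1:
  (0.302236)^1 = 0.302236
Step 3: Therefore mu(|f| > 46.52) <= 0.302236


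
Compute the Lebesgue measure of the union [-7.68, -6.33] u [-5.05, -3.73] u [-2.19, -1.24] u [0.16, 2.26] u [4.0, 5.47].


For pairwise disjoint intervals, m(union) = sum of lengths.
= (-6.33 - -7.68) + (-3.73 - -5.05) + (-1.24 - -2.19) + (2.26 - 0.16) + (5.47 - 4.0)
= 1.35 + 1.32 + 0.95 + 2.1 + 1.47
= 7.19


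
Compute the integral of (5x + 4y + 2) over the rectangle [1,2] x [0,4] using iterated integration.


By Fubini, integrate in x first, then y.
Step 1: Fix y, integrate over x in [1,2]:
  integral(5x + 4y + 2, x=1..2)
  = 5*(2^2 - 1^2)/2 + (4y + 2)*(2 - 1)
  = 7.5 + (4y + 2)*1
  = 7.5 + 4y + 2
  = 9.5 + 4y
Step 2: Integrate over y in [0,4]:
  integral(9.5 + 4y, y=0..4)
  = 9.5*4 + 4*(4^2 - 0^2)/2
  = 38 + 32
  = 70


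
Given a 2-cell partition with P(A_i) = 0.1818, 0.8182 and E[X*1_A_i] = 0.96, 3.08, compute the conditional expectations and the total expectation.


For each cell A_i: E[X|A_i] = E[X*1_A_i] / P(A_i)
Step 1: E[X|A_1] = 0.96 / 0.1818 = 5.280528
Step 2: E[X|A_2] = 3.08 / 0.8182 = 3.764361
Verification: E[X] = sum E[X*1_A_i] = 0.96 + 3.08 = 4.04


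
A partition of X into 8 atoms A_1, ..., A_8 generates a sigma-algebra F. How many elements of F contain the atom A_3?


Each element of F is a union of some subset S of the 8 atoms.
The element contains A_3 iff A_3 is in S.
So we count subsets S of {A_1,...,A_8} with A_3 in S: choose freely among the other 7 atoms.
Count = 2^(8-1) = 2^7 = 128.


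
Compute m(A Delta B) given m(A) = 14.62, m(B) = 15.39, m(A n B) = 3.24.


m(A Delta B) = m(A) + m(B) - 2*m(A n B)
= 14.62 + 15.39 - 2*3.24
= 14.62 + 15.39 - 6.48
= 23.53


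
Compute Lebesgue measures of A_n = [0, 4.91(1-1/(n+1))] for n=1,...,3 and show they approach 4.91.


By continuity of measure from below: if A_n increases to A, then m(A_n) -> m(A).
Here A = [0, 4.91], so m(A) = 4.91
Step 1: a_1 = 4.91*(1 - 1/2) = 2.455, m(A_1) = 2.455
Step 2: a_2 = 4.91*(1 - 1/3) = 3.2733, m(A_2) = 3.2733
Step 3: a_3 = 4.91*(1 - 1/4) = 3.6825, m(A_3) = 3.6825
Limit: m(A_n) -> m([0,4.91]) = 4.91


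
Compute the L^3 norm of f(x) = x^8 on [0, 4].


Step 1: ||f||_3 = (integral_0^4 |x^8|^3 dx)^(1/3)
     = (integral_0^4 x^24 dx)^(1/3)
Step 2: integral_0^4 x^24 dx = [x^25/(25)] from 0 to 4 = 4^25/25
     = 1125899906842624/25 = 4.503600e+13
Step 3: ||f||_3 = (4.503600e+13)^(1/3) = 35578.414584


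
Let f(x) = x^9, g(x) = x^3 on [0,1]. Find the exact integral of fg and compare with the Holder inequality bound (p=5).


Step 1: Exact integral of f*g = integral(x^12, 0, 1) = 1/13
     = 0.076923
Step 2: Holder bound with p=5, q=1.25:
  ||f||_p = (integral x^45 dx)^(1/5) = (1/46)^(1/5) = 0.464995
  ||g||_q = (integral x^3.75 dx)^(1/1.25) = (1/4.75)^(1/1.25) = 0.287505
Step 3: Holder bound = ||f||_p * ||g||_q = 0.464995 * 0.287505 = 0.133688
Verification: 0.076923 <= 0.133688 (Holder holds)


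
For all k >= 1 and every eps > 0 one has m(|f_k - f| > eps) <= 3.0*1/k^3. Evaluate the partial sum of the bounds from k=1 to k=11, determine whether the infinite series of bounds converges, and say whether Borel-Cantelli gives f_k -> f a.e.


Step 1: List the terms 3.0*1/k^3 for k = 1 to 11:
  k=1: 3
  k=2: 0.375
  k=3: 0.111111
  k=4: 0.046875
  k=5: 0.024
  k=6: 0.013889
  k=7: 0.008746
  k=8: 0.005859
  k=9: 0.004115
  k=10: 0.003
  k=11: 0.002254
Step 2: Partial sum = 3 + 0.375 + 0.111111 + 0.046875 + 0.024 + 0.013889 + 0.008746 + 0.005859 + 0.004115 + 0.003 + 0.002254
     = 3.59485
Step 3: The full series sum_(k>=1) 3.0*1/k^3 converges (p-series with p = 3 > 1; a constant multiple of a convergent series converges).
Step 4: Fix eps > 0. Since sum_k m(|f_k - f| > eps) < infinity, the Borel-Cantelli lemma gives
        m(limsup_k {|f_k - f| > eps}) = 0, i.e. for a.e. x, |f_k(x) - f(x)| <= eps for all large k.
        Applying this with eps = 1/j for j = 1, 2, ... and intersecting the countably many full-measure sets,
        for a.e. x we get limsup_k |f_k(x) - f(x)| <= 1/j for every j, hence f_k -> f almost everywhere.
Conclusion: series converges; Borel-Cantelli yields f_k -> f a.e.


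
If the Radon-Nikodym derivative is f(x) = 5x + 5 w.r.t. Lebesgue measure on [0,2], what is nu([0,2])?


nu(A) = integral_A (dnu/dmu) dmu = integral_0^2 (5x + 5) dx
Step 1: Antiderivative F(x) = (5/2)x^2 + 5x
Step 2: F(2) = (5/2)*2^2 + 5*2 = 10 + 10 = 20
Step 3: F(0) = (5/2)*0^2 + 5*0 = 0.0 + 0 = 0.0
Step 4: nu([0,2]) = F(2) - F(0) = 20 - 0.0 = 20


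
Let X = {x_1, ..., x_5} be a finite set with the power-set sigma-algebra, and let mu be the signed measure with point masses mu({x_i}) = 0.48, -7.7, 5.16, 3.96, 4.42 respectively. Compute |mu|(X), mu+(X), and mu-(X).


Step 1: Every measurable set is a union of atoms (the cells / points), so a Hahn decomposition is
  obtained by grouping atoms by sign: P = union of atoms with mu > 0, N = union of the remaining atoms.
  Atoms in P (indices): 1, 3, 4, 5;  atoms in N (indices): 2
  Positive values: 0.48, 5.16, 3.96, 4.42
  Negative values: -7.7
Step 2: mu+(X) = mu(P) = sum of positive atom values = 14.02
Step 3: mu-(X) = -mu(N) = sum of |negative atom values| = 7.7
Step 4: |mu|(X) = mu+(X) + mu-(X) = 14.02 + 7.7 = 21.72


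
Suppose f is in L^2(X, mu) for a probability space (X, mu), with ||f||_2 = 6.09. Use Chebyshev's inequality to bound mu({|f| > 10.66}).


Chebyshev/Markov inequality: mu(|f| > eps) <= (||f||_p / eps)^p
Step 1: ||f||_2 / eps = 6.09 / 10.66 = 0.571295
Step 2: Raise to power p = 2:
  (0.571295)^2 = 0.326377
Step 3: Therefore mu(|f| > 10.66) <= 0.326377


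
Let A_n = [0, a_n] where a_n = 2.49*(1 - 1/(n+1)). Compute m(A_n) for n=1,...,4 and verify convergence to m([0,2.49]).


By continuity of measure from below: if A_n increases to A, then m(A_n) -> m(A).
Here A = [0, 2.49], so m(A) = 2.49
Step 1: a_1 = 2.49*(1 - 1/2) = 1.245, m(A_1) = 1.245
Step 2: a_2 = 2.49*(1 - 1/3) = 1.66, m(A_2) = 1.66
Step 3: a_3 = 2.49*(1 - 1/4) = 1.8675, m(A_3) = 1.8675
Step 4: a_4 = 2.49*(1 - 1/5) = 1.992, m(A_4) = 1.992
Limit: m(A_n) -> m([0,2.49]) = 2.49


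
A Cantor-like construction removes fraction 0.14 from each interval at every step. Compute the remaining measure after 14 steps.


Step 1: At each step, fraction remaining = 1 - 0.14 = 0.86
Step 2: After 14 steps, measure = (0.86)^14
Result = 0.121054


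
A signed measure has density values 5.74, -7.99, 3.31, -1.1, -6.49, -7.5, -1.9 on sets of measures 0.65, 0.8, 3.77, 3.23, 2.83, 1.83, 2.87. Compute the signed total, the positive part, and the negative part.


Step 1: Compute signed measure on each set:
  Set 1: 5.74 * 0.65 = 3.731
  Set 2: -7.99 * 0.8 = -6.392
  Set 3: 3.31 * 3.77 = 12.4787
  Set 4: -1.1 * 3.23 = -3.553
  Set 5: -6.49 * 2.83 = -18.3667
  Set 6: -7.5 * 1.83 = -13.725
  Set 7: -1.9 * 2.87 = -5.453
Step 2: Total signed measure = (3.731) + (-6.392) + (12.4787) + (-3.553) + (-18.3667) + (-13.725) + (-5.453)
     = -31.28
Step 3: Positive part mu+(X) = sum of positive contributions = 16.2097
Step 4: Negative part mu-(X) = |sum of negative contributions| = 47.4897


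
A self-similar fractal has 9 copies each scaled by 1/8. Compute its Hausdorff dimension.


For a self-similar set with N copies scaled by 1/r:
dim_H = log(N)/log(r) = log(9)/log(8)
= 2.197225/2.079442
= 1.056642


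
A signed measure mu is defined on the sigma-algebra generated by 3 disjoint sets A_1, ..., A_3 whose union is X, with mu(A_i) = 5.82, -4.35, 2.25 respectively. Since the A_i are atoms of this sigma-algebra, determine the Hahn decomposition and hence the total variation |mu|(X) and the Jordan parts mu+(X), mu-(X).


Step 1: Every measurable set is a union of atoms (the cells / points), so a Hahn decomposition is
  obtained by grouping atoms by sign: P = union of atoms with mu > 0, N = union of the remaining atoms.
  Atoms in P (indices): 1, 3;  atoms in N (indices): 2
  Positive values: 5.82, 2.25
  Negative values: -4.35
Step 2: mu+(X) = mu(P) = sum of positive atom values = 8.07
Step 3: mu-(X) = -mu(N) = sum of |negative atom values| = 4.35
Step 4: |mu|(X) = mu+(X) + mu-(X) = 8.07 + 4.35 = 12.42


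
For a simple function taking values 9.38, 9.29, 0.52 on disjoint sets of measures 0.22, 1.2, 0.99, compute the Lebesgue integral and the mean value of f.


Step 1: Integral = sum(value_i * measure_i)
= 9.38*0.22 + 9.29*1.2 + 0.52*0.99
= 2.0636 + 11.148 + 0.5148
= 13.7264
Step 2: Total measure of domain = 0.22 + 1.2 + 0.99 = 2.41
Step 3: Average value = 13.7264 / 2.41 = 5.695602


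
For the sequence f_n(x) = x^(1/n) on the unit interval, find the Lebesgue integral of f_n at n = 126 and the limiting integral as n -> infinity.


At n = 126: f_126(x) = x^(1/126).
Step 1: integral(x^(1/126), 0, 1) = [x^(1/126+1) / (1/126+1)] from 0 to 1
     = 1 / (1/126 + 1) = 1 / ((126+1)/126) = 126/(126+1)
     = 126/127 = 0.992126
Step 2: As n -> infinity, f_n(x) = x^(1/n) -> 1 for x in (0,1], and f_n is increasing in n.
By MCT, lim_n integral(f_n) = integral(lim_n f_n) = integral(1, 0, 1) = 1.
Step 3: Verify convergence: 126/127 = 0.992126 -> 1


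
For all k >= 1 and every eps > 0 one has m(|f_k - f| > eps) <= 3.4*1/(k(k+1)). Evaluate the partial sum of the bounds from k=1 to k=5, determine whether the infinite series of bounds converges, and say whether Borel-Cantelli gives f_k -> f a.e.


Step 1: List the terms 3.4*1/(k(k+1)) for k = 1 to 5:
  k=1: 1.7
  k=2: 0.566667
  k=3: 0.283333
  k=4: 0.17
  k=5: 0.113333
Step 2: Partial sum = 1.7 + 0.566667 + 0.283333 + 0.17 + 0.113333
     = 2.833333
Step 3: The full series sum_(k>=1) 3.4*1/(k(k+1)) converges (telescoping series sum 1/(k(k+1)) = 1; a constant multiple of a convergent series converges).
Step 4: Fix eps > 0. Since sum_k m(|f_k - f| > eps) < infinity, the Borel-Cantelli lemma gives
        m(limsup_k {|f_k - f| > eps}) = 0, i.e. for a.e. x, |f_k(x) - f(x)| <= eps for all large k.
        Applying this with eps = 1/j for j = 1, 2, ... and intersecting the countably many full-measure sets,
        for a.e. x we get limsup_k |f_k(x) - f(x)| <= 1/j for every j, hence f_k -> f almost everywhere.
Conclusion: series converges; Borel-Cantelli yields f_k -> f a.e.


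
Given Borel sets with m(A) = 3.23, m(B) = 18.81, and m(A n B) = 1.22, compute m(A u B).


By inclusion-exclusion: m(A u B) = m(A) + m(B) - m(A n B)
= 3.23 + 18.81 - 1.22
= 20.82


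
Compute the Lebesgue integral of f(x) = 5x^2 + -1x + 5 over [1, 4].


The Lebesgue integral of a Riemann-integrable function agrees with the Riemann integral.
Antiderivative F(x) = (5/3)x^3 + (-1/2)x^2 + 5x
F(4) = (5/3)*4^3 + (-1/2)*4^2 + 5*4
     = (5/3)*64 + (-1/2)*16 + 5*4
     = 106.666667 + -8 + 20
     = 118.666667
F(1) = 6.166667
Integral = F(4) - F(1) = 118.666667 - 6.166667 = 112.5


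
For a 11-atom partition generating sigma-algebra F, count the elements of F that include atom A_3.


Each element of F is a union of some subset S of the 11 atoms.
The element contains A_3 iff A_3 is in S.
So we count subsets S of {A_1,...,A_11} with A_3 in S: choose freely among the other 10 atoms.
Count = 2^(11-1) = 2^10 = 1024.


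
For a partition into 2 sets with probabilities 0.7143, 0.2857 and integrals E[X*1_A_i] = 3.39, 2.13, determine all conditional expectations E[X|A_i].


For each cell A_i: E[X|A_i] = E[X*1_A_i] / P(A_i)
Step 1: E[X|A_1] = 3.39 / 0.7143 = 4.745905
Step 2: E[X|A_2] = 2.13 / 0.2857 = 7.455373
Verification: E[X] = sum E[X*1_A_i] = 3.39 + 2.13 = 5.52


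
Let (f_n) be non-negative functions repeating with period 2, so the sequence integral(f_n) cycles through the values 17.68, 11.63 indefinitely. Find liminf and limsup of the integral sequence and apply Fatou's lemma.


The sequence (integral(f_n)) is periodic with period 2, repeating the values 17.68, 11.63 indefinitely.
Step 1: For a periodic sequence, every tail (a_m, a_(m+1), ...) contains all 2 period values infinitely often.
Step 2: Hence inf of every tail = min of the period values = min(17.68, 11.63) = 11.63.
        liminf_n integral(f_n) = sup over m of (inf of tail from m) = 11.63.
Step 3: Similarly sup of every tail = max of the period values = 17.68.
        limsup_n integral(f_n) = 17.68.
Step 4: Fatou's lemma: integral(liminf_n f_n) <= liminf_n integral(f_n) = 11.63.
        So the integral of the pointwise liminf is at most 11.63.


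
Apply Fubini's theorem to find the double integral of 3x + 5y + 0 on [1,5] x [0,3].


By Fubini, integrate in x first, then y.
Step 1: Fix y, integrate over x in [1,5]:
  integral(3x + 5y + 0, x=1..5)
  = 3*(5^2 - 1^2)/2 + (5y + 0)*(5 - 1)
  = 36 + (5y + 0)*4
  = 36 + 20y + 0
  = 36 + 20y
Step 2: Integrate over y in [0,3]:
  integral(36 + 20y, y=0..3)
  = 36*3 + 20*(3^2 - 0^2)/2
  = 108 + 90
  = 198


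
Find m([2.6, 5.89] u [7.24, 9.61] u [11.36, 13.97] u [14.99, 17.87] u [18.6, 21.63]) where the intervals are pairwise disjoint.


For pairwise disjoint intervals, m(union) = sum of lengths.
= (5.89 - 2.6) + (9.61 - 7.24) + (13.97 - 11.36) + (17.87 - 14.99) + (21.63 - 18.6)
= 3.29 + 2.37 + 2.61 + 2.88 + 3.03
= 14.18


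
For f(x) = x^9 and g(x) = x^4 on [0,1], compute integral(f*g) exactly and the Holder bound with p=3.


Step 1: Exact integral of f*g = integral(x^13, 0, 1) = 1/14
     = 0.071429
Step 2: Holder bound with p=3, q=1.5:
  ||f||_p = (integral x^27 dx)^(1/3) = (1/28)^(1/3) = 0.329317
  ||g||_q = (integral x^6 dx)^(1/1.5) = (1/7)^(1/1.5) = 0.273276
Step 3: Holder bound = ||f||_p * ||g||_q = 0.329317 * 0.273276 = 0.089994
Verification: 0.071429 <= 0.089994 (Holder holds)


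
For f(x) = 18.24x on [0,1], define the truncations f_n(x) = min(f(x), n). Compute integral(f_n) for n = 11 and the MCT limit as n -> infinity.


f(x) = 18.24x on [0,1]; f_n(x) = min(18.24x, n). At n = 11:
Step 1: f(x) reaches 11 at x = 11/18.24 = 0.60307
Step 2: integral(f_11) = integral(18.24x, 0, 0.60307) + integral(11, 0.60307, 1)
       = 18.24*0.60307^2/2 + 11*(1 - 0.60307)
       = 3.316886 + 4.366228
       = 7.683114
Step 3: As n -> infinity, f_n increases to f, so by MCT integral(f_n) -> integral(f) = 18.24/2 = 9.12.
Convergence: integral(f_11) = 7.683114 -> 9.12 as n -> infinity


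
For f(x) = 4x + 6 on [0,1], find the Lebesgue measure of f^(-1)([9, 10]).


f^(-1)([9, 10]) = {x : 9 <= 4x + 6 <= 10}
Solving: (9 - 6)/4 <= x <= (10 - 6)/4
= [0.75, 1]
Intersecting with [0,1]: [0.75, 1]
Measure = 1 - 0.75 = 0.25


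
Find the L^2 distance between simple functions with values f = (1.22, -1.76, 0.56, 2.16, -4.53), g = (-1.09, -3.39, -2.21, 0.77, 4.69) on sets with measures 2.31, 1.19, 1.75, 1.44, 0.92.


Step 1: Compute differences f_i - g_i:
  1.22 - -1.09 = 2.31
  -1.76 - -3.39 = 1.63
  0.56 - -2.21 = 2.77
  2.16 - 0.77 = 1.39
  -4.53 - 4.69 = -9.22
Step 2: Compute |diff|^2 * measure for each set:
  |2.31|^2 * 2.31 = 5.3361 * 2.31 = 12.326391
  |1.63|^2 * 1.19 = 2.6569 * 1.19 = 3.161711
  |2.77|^2 * 1.75 = 7.6729 * 1.75 = 13.427575
  |1.39|^2 * 1.44 = 1.9321 * 1.44 = 2.782224
  |-9.22|^2 * 0.92 = 85.0084 * 0.92 = 78.207728
Step 3: Sum = 109.905629
Step 4: ||f-g||_2 = (109.905629)^(1/2) = 10.483589


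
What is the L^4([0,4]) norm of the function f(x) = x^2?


Step 1: ||f||_4 = (integral_0^4 |x^2|^4 dx)^(1/4)
     = (integral_0^4 x^8 dx)^(1/4)
Step 2: integral_0^4 x^8 dx = [x^9/(9)] from 0 to 4 = 4^9/9
     = 262144/9 = 29127.111111
Step 3: ||f||_4 = (29127.111111)^(1/4) = 13.063945


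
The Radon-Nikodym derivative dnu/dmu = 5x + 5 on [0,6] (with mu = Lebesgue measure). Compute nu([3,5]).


nu(A) = integral_A (dnu/dmu) dmu = integral_3^5 (5x + 5) dx
Step 1: Antiderivative F(x) = (5/2)x^2 + 5x
Step 2: F(5) = (5/2)*5^2 + 5*5 = 62.5 + 25 = 87.5
Step 3: F(3) = (5/2)*3^2 + 5*3 = 22.5 + 15 = 37.5
Step 4: nu([3,5]) = F(5) - F(3) = 87.5 - 37.5 = 50


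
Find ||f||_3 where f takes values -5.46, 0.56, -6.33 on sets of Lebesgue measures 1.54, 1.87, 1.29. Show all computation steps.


Step 1: Compute |f_i|^3 for each value:
  |-5.46|^3 = 162.771336
  |0.56|^3 = 0.175616
  |-6.33|^3 = 253.636137
Step 2: Multiply by measures and sum:
  162.771336 * 1.54 = 250.667857
  0.175616 * 1.87 = 0.328402
  253.636137 * 1.29 = 327.190617
Sum = 250.667857 + 0.328402 + 327.190617 = 578.186876
Step 3: Take the p-th root:
||f||_3 = (578.186876)^(1/3) = 8.330852


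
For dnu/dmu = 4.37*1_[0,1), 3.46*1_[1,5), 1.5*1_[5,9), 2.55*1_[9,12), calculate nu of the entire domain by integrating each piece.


Integrate each piece of the Radon-Nikodym derivative:
Step 1: integral_0^1 4.37 dx = 4.37*(1-0) = 4.37*1 = 4.37
Step 2: integral_1^5 3.46 dx = 3.46*(5-1) = 3.46*4 = 13.84
Step 3: integral_5^9 1.5 dx = 1.5*(9-5) = 1.5*4 = 6
Step 4: integral_9^12 2.55 dx = 2.55*(12-9) = 2.55*3 = 7.65
Total: 4.37 + 13.84 + 6 + 7.65 = 31.86


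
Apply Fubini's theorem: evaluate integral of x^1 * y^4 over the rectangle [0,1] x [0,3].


By Fubini's theorem, the double integral factors as a product of single integrals:
Step 1: integral_0^1 x^1 dx = [x^2/2] from 0 to 1
     = 1^2/2 = 0.5
Step 2: integral_0^3 y^4 dy = [y^5/5] from 0 to 3
     = 3^5/5 = 48.6
Step 3: Double integral = 0.5 * 48.6 = 24.3


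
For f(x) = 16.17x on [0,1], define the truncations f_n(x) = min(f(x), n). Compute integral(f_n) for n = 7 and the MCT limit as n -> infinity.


f(x) = 16.17x on [0,1]; f_n(x) = min(16.17x, n). At n = 7:
Step 1: f(x) reaches 7 at x = 7/16.17 = 0.4329
Step 2: integral(f_7) = integral(16.17x, 0, 0.4329) + integral(7, 0.4329, 1)
       = 16.17*0.4329^2/2 + 7*(1 - 0.4329)
       = 1.515152 + 3.969697
       = 5.484848
Step 3: As n -> infinity, f_n increases to f, so by MCT integral(f_n) -> integral(f) = 16.17/2 = 8.085.
Convergence: integral(f_7) = 5.484848 -> 8.085 as n -> infinity


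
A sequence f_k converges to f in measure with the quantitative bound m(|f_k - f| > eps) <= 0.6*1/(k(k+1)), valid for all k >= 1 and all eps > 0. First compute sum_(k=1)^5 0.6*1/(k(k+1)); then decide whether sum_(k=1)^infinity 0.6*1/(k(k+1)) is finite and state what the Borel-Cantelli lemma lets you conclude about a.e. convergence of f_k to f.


Step 1: List the terms 0.6*1/(k(k+1)) for k = 1 to 5:
  k=1: 0.3
  k=2: 0.1
  k=3: 0.05
  k=4: 0.03
  k=5: 0.02
Step 2: Partial sum = 0.3 + 0.1 + 0.05 + 0.03 + 0.02
     = 0.5
Step 3: The full series sum_(k>=1) 0.6*1/(k(k+1)) converges (telescoping series sum 1/(k(k+1)) = 1; a constant multiple of a convergent series converges).
Step 4: Fix eps > 0. Since sum_k m(|f_k - f| > eps) < infinity, the Borel-Cantelli lemma gives
        m(limsup_k {|f_k - f| > eps}) = 0, i.e. for a.e. x, |f_k(x) - f(x)| <= eps for all large k.
        Applying this with eps = 1/j for j = 1, 2, ... and intersecting the countably many full-measure sets,
        for a.e. x we get limsup_k |f_k(x) - f(x)| <= 1/j for every j, hence f_k -> f almost everywhere.
Conclusion: series converges; Borel-Cantelli yields f_k -> f a.e.


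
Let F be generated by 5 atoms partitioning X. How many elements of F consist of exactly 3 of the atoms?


Each element of F is a union of some subset of the 5 atoms.
Elements that are unions of exactly 3 atoms correspond to 3-element subsets of the 5 atoms.
Count = C(5, 3) = 5! / (3! * 2!) = 10.


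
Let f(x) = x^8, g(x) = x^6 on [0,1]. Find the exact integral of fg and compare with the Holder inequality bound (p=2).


Step 1: Exact integral of f*g = integral(x^14, 0, 1) = 1/15
     = 0.066667
Step 2: Holder bound with p=2, q=2:
  ||f||_p = (integral x^16 dx)^(1/2) = (1/17)^(1/2) = 0.242536
  ||g||_q = (integral x^12 dx)^(1/2) = (1/13)^(1/2) = 0.27735
Step 3: Holder bound = ||f||_p * ||g||_q = 0.242536 * 0.27735 = 0.067267
Verification: 0.066667 <= 0.067267 (Holder holds)


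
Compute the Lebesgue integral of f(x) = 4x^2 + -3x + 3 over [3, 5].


The Lebesgue integral of a Riemann-integrable function agrees with the Riemann integral.
Antiderivative F(x) = (4/3)x^3 + (-3/2)x^2 + 3x
F(5) = (4/3)*5^3 + (-3/2)*5^2 + 3*5
     = (4/3)*125 + (-3/2)*25 + 3*5
     = 166.666667 + -37.5 + 15
     = 144.166667
F(3) = 31.5
Integral = F(5) - F(3) = 144.166667 - 31.5 = 112.666667


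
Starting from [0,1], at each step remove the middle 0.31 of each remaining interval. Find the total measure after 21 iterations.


Step 1: At each step, fraction remaining = 1 - 0.31 = 0.69
Step 2: After 21 steps, measure = (0.69)^21
Result = 4.128867e-04


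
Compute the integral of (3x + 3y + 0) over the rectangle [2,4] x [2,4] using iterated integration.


By Fubini, integrate in x first, then y.
Step 1: Fix y, integrate over x in [2,4]:
  integral(3x + 3y + 0, x=2..4)
  = 3*(4^2 - 2^2)/2 + (3y + 0)*(4 - 2)
  = 18 + (3y + 0)*2
  = 18 + 6y + 0
  = 18 + 6y
Step 2: Integrate over y in [2,4]:
  integral(18 + 6y, y=2..4)
  = 18*2 + 6*(4^2 - 2^2)/2
  = 36 + 36
  = 72


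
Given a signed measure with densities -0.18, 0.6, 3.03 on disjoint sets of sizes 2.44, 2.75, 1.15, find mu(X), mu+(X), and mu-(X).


Step 1: Compute signed measure on each set:
  Set 1: -0.18 * 2.44 = -0.4392
  Set 2: 0.6 * 2.75 = 1.65
  Set 3: 3.03 * 1.15 = 3.4845
Step 2: Total signed measure = (-0.4392) + (1.65) + (3.4845)
     = 4.6953
Step 3: Positive part mu+(X) = sum of positive contributions = 5.1345
Step 4: Negative part mu-(X) = |sum of negative contributions| = 0.4392


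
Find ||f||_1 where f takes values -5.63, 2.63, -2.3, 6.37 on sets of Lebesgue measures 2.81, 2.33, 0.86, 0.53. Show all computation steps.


Step 1: Compute |f_i|^1 for each value:
  |-5.63|^1 = 5.63
  |2.63|^1 = 2.63
  |-2.3|^1 = 2.3
  |6.37|^1 = 6.37
Step 2: Multiply by measures and sum:
  5.63 * 2.81 = 15.8203
  2.63 * 2.33 = 6.1279
  2.3 * 0.86 = 1.978
  6.37 * 0.53 = 3.3761
Sum = 15.8203 + 6.1279 + 1.978 + 3.3761 = 27.3023
Step 3: Take the p-th root:
||f||_1 = (27.3023)^(1/1) = 27.3023


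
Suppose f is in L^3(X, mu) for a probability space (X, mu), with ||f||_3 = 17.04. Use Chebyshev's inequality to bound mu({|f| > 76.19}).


Chebyshev/Markov inequality: mu(|f| > eps) <= (||f||_p / eps)^p
Step 1: ||f||_3 / eps = 17.04 / 76.19 = 0.223651
Step 2: Raise to power p = 3:
  (0.223651)^3 = 0.011187
Step 3: Therefore mu(|f| > 76.19) <= 0.011187
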